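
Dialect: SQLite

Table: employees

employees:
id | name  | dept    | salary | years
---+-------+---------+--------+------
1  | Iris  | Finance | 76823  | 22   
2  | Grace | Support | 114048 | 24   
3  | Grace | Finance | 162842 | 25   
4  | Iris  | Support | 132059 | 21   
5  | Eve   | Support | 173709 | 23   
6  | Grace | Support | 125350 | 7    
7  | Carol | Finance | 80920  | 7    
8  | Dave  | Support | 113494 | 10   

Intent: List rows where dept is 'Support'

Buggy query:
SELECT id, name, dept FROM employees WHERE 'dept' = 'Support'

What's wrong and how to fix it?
Bug: 'dept' in single quotes is a string literal, not the column; the comparison is literal-vs-literal and never true

Fix: Remove the quotes around the column name (or use double quotes for an identifier)

Corrected query:
SELECT id, name, dept FROM employees WHERE dept = 'Support'

Result:
id | name  | dept   
---+-------+--------
2  | Grace | Support
4  | Iris  | Support
5  | Eve   | Support
6  | Grace | Support
8  | Dave  | Support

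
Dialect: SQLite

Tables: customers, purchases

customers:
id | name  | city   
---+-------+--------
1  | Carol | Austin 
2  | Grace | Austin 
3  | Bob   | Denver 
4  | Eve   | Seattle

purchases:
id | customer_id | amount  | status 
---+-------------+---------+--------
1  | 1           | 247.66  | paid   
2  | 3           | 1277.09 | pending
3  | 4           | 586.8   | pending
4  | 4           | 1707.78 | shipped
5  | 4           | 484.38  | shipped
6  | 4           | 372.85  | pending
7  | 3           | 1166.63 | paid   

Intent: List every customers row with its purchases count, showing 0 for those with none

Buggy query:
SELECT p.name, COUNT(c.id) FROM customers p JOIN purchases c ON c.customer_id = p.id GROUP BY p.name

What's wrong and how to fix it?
Bug: An inner join excludes parents with zero children

Fix: Switch to LEFT JOIN to retain unmatched parent rows

Corrected query:
SELECT p.name, COUNT(c.id) FROM customers p LEFT JOIN purchases c ON c.customer_id = p.id GROUP BY p.name

Result:
name  | COUNT(c.id)
------+------------
Bob   | 2          
Carol | 1          
Eve   | 4          
Grace | 0          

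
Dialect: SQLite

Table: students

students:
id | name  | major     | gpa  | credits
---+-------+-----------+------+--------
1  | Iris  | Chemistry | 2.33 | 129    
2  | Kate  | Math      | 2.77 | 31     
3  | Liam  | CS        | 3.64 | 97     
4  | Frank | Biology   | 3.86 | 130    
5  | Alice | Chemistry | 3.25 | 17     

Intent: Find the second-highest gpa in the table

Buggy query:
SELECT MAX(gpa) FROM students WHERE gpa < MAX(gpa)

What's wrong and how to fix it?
Bug: MAX(gpa) on the right of the comparison is an aggregate-in-WHERE error

Fix: Put the inner MAX in a scalar subquery

Corrected query:
SELECT MAX(gpa) FROM students WHERE gpa < (SELECT MAX(gpa) FROM students)

Result:
MAX(gpa)
--------
3.64    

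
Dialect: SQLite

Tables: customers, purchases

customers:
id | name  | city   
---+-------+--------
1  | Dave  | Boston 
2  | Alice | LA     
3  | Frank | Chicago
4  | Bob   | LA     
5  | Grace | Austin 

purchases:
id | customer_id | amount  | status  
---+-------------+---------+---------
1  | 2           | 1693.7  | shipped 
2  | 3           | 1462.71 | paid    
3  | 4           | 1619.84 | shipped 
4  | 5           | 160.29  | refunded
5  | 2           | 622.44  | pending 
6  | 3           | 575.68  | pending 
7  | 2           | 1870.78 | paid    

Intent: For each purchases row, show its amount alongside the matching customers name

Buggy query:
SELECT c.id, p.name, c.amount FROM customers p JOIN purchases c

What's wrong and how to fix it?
Bug: Missing join condition: each purchases row is matched to all customers rows instead of just its own

Fix: Specify the join condition linking the foreign key to the parent id

Corrected query:
SELECT c.id, p.name, c.amount FROM customers p JOIN purchases c ON c.customer_id = p.id

Result:
id | name  | amount 
---+-------+--------
1  | Alice | 1693.7 
2  | Frank | 1462.71
3  | Bob   | 1619.84
4  | Grace | 160.29 
5  | Alice | 622.44 
6  | Frank | 575.68 
7  | Alice | 1870.78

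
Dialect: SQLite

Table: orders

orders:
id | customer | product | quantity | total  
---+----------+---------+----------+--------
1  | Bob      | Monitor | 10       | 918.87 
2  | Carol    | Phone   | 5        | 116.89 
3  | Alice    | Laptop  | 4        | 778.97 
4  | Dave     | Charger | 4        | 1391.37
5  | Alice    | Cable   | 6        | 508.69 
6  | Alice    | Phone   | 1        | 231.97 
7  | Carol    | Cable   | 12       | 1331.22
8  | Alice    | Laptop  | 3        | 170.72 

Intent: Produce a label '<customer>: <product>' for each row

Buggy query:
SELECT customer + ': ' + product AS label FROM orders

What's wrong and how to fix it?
Bug: '+' is numeric addition; on text columns SQLite converts them to 0 instead of concatenating

Fix: Replace + with || to concatenate text

Corrected query:
SELECT customer || ': ' || product AS label FROM orders

Result:
label        
-------------
Bob: Monitor 
Carol: Phone 
Alice: Laptop
Dave: Charger
Alice: Cable 
Alice: Phone 
Carol: Cable 
Alice: Laptop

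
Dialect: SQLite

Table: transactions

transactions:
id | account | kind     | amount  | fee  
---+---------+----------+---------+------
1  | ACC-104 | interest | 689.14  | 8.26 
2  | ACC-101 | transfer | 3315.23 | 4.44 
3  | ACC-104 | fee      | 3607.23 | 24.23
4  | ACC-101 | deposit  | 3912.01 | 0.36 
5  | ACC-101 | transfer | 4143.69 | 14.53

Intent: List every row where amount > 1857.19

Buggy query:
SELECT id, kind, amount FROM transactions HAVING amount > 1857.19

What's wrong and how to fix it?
Bug: HAVING filters the output of aggregation, but this query has no GROUP BY and no aggregate functions, so SQLite rejects it (HAVING clause on a non-aggregate query); the condition here is per row

Fix: Use WHERE for row-level filtering

Corrected query:
SELECT id, kind, amount FROM transactions WHERE amount > 1857.19

Result:
id | kind     | amount 
---+----------+--------
2  | transfer | 3315.23
3  | fee      | 3607.23
4  | deposit  | 3912.01
5  | transfer | 4143.69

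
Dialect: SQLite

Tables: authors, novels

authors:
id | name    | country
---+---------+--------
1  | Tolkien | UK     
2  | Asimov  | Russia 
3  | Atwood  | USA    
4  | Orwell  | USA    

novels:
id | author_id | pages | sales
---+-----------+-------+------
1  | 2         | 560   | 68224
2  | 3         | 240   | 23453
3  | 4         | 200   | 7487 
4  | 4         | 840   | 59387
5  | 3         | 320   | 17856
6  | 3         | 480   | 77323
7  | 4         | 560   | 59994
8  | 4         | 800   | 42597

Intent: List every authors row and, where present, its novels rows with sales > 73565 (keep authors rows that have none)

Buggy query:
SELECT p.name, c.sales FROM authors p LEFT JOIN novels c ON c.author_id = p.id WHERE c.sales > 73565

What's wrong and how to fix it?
Bug: Filtering c.sales in WHERE discards the NULL rows produced by LEFT JOIN, turning it into an inner join

Fix: Move the right-table condition into the ON clause so unmatched parents are kept

Corrected query:
SELECT p.name, c.sales FROM authors p LEFT JOIN novels c ON c.author_id = p.id AND c.sales > 73565

Result:
name    | sales
--------+------
Tolkien | NULL 
Asimov  | NULL 
Atwood  | 77323
Orwell  | NULL 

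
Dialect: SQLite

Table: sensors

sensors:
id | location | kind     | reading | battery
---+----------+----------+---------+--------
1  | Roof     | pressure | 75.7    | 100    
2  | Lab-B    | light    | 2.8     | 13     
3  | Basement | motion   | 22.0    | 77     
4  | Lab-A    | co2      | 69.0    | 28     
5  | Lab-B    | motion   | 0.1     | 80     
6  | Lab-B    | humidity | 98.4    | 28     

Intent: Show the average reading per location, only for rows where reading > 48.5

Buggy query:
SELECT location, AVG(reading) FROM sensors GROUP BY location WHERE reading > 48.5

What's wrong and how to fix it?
Bug: Row-level WHERE must come before GROUP BY in the clause order

Fix: Place WHERE between FROM and GROUP BY

Corrected query:
SELECT location, AVG(reading) FROM sensors WHERE reading > 48.5 GROUP BY location

Result:
location | AVG(reading)
---------+-------------
Lab-A    | 69          
Lab-B    | 98.4        
Roof     | 75.7        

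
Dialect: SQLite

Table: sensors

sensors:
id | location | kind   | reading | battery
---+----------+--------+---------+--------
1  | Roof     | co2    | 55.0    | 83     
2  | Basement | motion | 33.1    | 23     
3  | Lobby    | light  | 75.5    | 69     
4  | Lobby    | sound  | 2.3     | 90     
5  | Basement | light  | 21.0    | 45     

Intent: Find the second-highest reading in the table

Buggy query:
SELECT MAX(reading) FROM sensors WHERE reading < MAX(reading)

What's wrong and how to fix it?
Bug: MAX(reading) on the right of the comparison is an aggregate-in-WHERE error

Fix: Compute the overall MAX in a subquery, then take MAX of rows below it

Corrected query:
SELECT MAX(reading) FROM sensors WHERE reading < (SELECT MAX(reading) FROM sensors)

Result:
MAX(reading)
------------
55          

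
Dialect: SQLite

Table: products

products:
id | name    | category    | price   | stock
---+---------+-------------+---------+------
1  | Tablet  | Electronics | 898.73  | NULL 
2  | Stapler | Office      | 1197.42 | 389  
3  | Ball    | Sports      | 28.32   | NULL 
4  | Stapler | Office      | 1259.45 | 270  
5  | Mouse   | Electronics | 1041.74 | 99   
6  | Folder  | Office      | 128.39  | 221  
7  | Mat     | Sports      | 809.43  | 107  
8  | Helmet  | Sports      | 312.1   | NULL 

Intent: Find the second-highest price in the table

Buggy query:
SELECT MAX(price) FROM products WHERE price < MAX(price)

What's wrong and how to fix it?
Bug: The inner MAX is an aggregate inside WHERE, which is not allowed

Fix: Compute the overall MAX in a subquery, then take MAX of rows below it

Corrected query:
SELECT MAX(price) FROM products WHERE price < (SELECT MAX(price) FROM products)

Result:
MAX(price)
----------
1197.42   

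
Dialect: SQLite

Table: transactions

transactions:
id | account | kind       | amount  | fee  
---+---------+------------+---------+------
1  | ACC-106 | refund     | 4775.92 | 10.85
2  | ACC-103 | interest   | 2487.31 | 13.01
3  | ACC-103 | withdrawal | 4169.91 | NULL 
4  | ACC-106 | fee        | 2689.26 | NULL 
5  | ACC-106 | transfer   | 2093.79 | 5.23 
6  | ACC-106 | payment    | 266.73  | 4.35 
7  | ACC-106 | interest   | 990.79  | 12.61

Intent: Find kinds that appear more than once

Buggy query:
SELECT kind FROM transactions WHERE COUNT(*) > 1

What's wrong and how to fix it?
Bug: COUNT(*) is an aggregate and cannot be used in WHERE

Fix: GROUP BY kind, then filter groups with HAVING COUNT(*) > 1

Corrected query:
SELECT kind FROM transactions GROUP BY kind HAVING COUNT(*) > 1

Result:
kind    
--------
interest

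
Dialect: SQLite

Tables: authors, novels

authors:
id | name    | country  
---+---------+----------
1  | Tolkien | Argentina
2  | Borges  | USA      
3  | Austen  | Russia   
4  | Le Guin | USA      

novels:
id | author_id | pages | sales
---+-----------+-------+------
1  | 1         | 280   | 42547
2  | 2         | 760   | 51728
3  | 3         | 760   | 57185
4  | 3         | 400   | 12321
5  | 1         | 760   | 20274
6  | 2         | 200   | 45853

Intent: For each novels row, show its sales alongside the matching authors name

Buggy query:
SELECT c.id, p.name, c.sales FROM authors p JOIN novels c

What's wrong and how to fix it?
Bug: Missing join condition: each novels row is matched to all authors rows instead of just its own

Fix: Add ON c.author_id = p.id to the JOIN

Corrected query:
SELECT c.id, p.name, c.sales FROM authors p JOIN novels c ON c.author_id = p.id

Result:
id | name    | sales
---+---------+------
1  | Tolkien | 42547
2  | Borges  | 51728
3  | Austen  | 57185
4  | Austen  | 12321
5  | Tolkien | 20274
6  | Borges  | 45853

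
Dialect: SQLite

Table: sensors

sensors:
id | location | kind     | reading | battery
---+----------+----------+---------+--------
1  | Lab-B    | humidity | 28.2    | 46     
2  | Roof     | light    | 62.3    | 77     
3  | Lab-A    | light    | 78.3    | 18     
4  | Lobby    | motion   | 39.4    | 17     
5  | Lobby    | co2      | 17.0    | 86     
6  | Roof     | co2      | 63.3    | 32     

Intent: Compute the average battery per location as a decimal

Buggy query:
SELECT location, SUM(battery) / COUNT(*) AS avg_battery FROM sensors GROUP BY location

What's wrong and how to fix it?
Bug: Both operands are integers, so '/' performs integer division and truncates

Fix: Cast one side to REAL so the division keeps the fractional part

Corrected query:
SELECT location, SUM(battery) * 1.0 / COUNT(*) AS avg_battery FROM sensors GROUP BY location

Result:
location | avg_battery
---------+------------
Lab-A    | 18         
Lab-B    | 46         
Lobby    | 51.5       
Roof     | 54.5       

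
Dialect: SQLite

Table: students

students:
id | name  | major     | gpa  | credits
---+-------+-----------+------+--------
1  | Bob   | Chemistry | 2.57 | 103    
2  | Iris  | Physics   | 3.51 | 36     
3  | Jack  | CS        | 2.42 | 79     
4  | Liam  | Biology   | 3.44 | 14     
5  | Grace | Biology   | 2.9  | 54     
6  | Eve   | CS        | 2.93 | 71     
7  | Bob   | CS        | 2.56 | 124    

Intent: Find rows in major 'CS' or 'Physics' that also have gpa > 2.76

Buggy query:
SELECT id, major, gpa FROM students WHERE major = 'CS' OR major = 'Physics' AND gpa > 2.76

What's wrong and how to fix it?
Bug: Without parentheses, AND is evaluated before OR, so the gpa filter only applies to the 'Physics' branch

Fix: Add parentheses around the OR so the AND applies to both alternatives

Corrected query:
SELECT id, major, gpa FROM students WHERE (major = 'CS' OR major = 'Physics') AND gpa > 2.76

Result:
id | major   | gpa 
---+---------+-----
2  | Physics | 3.51
6  | CS      | 2.93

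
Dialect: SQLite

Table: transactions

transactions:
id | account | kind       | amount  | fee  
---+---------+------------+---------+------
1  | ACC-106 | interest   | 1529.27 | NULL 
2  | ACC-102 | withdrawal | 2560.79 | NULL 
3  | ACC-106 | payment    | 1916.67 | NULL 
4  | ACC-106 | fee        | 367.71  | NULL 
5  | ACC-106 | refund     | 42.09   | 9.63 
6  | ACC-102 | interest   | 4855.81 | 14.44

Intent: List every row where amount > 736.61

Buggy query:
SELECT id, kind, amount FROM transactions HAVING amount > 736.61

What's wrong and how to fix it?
Bug: This is a non-aggregate query (no GROUP BY, no aggregates), so in SQLite the HAVING clause is invalid here; a row-level condition belongs in WHERE

Fix: Use WHERE for row-level filtering

Corrected query:
SELECT id, kind, amount FROM transactions WHERE amount > 736.61

Result:
id | kind       | amount 
---+------------+--------
1  | interest   | 1529.27
2  | withdrawal | 2560.79
3  | payment    | 1916.67
6  | interest   | 4855.81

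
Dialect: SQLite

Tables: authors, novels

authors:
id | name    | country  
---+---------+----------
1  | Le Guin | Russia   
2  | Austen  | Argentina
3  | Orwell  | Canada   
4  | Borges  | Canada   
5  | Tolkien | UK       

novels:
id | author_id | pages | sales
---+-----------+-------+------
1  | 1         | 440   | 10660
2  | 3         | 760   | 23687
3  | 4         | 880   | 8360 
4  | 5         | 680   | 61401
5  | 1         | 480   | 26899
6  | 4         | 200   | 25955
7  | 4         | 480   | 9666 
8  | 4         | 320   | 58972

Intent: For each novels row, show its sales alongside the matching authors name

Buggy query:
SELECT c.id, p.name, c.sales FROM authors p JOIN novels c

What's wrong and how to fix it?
Bug: Missing join condition: each novels row is matched to all authors rows instead of just its own

Fix: Add ON c.author_id = p.id to the JOIN

Corrected query:
SELECT c.id, p.name, c.sales FROM authors p JOIN novels c ON c.author_id = p.id

Result:
id | name    | sales
---+---------+------
1  | Le Guin | 10660
2  | Orwell  | 23687
3  | Borges  | 8360 
4  | Tolkien | 61401
5  | Le Guin | 26899
6  | Borges  | 25955
7  | Borges  | 9666 
8  | Borges  | 58972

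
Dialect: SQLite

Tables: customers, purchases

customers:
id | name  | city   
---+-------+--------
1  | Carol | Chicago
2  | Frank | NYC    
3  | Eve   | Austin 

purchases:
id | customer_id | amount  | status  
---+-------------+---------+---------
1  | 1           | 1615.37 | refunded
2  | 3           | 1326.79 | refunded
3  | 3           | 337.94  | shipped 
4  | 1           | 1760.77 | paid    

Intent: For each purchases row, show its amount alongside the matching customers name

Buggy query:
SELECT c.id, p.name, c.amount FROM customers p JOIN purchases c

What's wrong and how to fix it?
Bug: Missing join condition: each purchases row is matched to all customers rows instead of just its own

Fix: Add ON c.customer_id = p.id to the JOIN

Corrected query:
SELECT c.id, p.name, c.amount FROM customers p JOIN purchases c ON c.customer_id = p.id

Result:
id | name  | amount 
---+-------+--------
1  | Carol | 1615.37
2  | Eve   | 1326.79
3  | Eve   | 337.94 
4  | Carol | 1760.77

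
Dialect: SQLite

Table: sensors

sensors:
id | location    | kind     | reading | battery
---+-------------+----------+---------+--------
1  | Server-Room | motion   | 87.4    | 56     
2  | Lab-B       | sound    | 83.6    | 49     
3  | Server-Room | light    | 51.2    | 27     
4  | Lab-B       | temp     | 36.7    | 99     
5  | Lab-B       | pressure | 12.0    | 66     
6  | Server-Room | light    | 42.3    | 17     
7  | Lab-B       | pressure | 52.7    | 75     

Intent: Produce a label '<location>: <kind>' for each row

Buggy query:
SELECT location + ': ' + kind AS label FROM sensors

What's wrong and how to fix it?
Bug: SQLite uses || for string concatenation; + coerces text to numbers (yielding 0)

Fix: Use the || operator for string concatenation

Corrected query:
SELECT location || ': ' || kind AS label FROM sensors

Result:
label              
-------------------
Server-Room: motion
Lab-B: sound       
Server-Room: light 
Lab-B: temp        
Lab-B: pressure    
Server-Room: light 
Lab-B: pressure    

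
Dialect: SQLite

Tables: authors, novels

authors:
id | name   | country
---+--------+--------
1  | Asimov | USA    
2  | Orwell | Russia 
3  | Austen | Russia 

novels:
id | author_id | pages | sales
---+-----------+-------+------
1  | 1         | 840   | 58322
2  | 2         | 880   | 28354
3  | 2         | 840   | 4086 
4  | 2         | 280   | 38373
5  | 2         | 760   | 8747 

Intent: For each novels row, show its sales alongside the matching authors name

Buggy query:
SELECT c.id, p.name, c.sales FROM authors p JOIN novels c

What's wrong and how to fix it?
Bug: JOIN with no ON clause produces a cartesian product; every novels row pairs with every authors row

Fix: Specify the join condition linking the foreign key to the parent id

Corrected query:
SELECT c.id, p.name, c.sales FROM authors p JOIN novels c ON c.author_id = p.id

Result:
id | name   | sales
---+--------+------
1  | Asimov | 58322
2  | Orwell | 28354
3  | Orwell | 4086 
4  | Orwell | 38373
5  | Orwell | 8747 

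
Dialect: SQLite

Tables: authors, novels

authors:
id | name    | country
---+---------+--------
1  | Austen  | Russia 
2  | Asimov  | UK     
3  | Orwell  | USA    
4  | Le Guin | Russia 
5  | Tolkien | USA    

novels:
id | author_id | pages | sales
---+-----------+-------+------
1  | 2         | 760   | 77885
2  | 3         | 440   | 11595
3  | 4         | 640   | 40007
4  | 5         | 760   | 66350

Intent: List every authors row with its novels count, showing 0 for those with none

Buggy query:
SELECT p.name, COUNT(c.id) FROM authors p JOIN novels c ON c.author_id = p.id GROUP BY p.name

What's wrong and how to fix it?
Bug: INNER JOIN drops authors rows that have no matching novels rows

Fix: Switch to LEFT JOIN to retain unmatched parent rows

Corrected query:
SELECT p.name, COUNT(c.id) FROM authors p LEFT JOIN novels c ON c.author_id = p.id GROUP BY p.name

Result:
name    | COUNT(c.id)
--------+------------
Asimov  | 1          
Austen  | 0          
Le Guin | 1          
Orwell  | 1          
Tolkien | 1          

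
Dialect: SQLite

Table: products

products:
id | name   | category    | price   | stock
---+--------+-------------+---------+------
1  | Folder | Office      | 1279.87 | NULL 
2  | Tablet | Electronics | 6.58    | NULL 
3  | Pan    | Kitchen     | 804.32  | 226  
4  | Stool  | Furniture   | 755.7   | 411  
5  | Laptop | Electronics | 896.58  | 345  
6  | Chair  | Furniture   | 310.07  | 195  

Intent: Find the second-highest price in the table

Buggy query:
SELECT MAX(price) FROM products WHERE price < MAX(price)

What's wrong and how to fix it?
Bug: MAX(price) on the right of the comparison is an aggregate-in-WHERE error

Fix: Compute the overall MAX in a subquery, then take MAX of rows below it

Corrected query:
SELECT MAX(price) FROM products WHERE price < (SELECT MAX(price) FROM products)

Result:
MAX(price)
----------
896.58    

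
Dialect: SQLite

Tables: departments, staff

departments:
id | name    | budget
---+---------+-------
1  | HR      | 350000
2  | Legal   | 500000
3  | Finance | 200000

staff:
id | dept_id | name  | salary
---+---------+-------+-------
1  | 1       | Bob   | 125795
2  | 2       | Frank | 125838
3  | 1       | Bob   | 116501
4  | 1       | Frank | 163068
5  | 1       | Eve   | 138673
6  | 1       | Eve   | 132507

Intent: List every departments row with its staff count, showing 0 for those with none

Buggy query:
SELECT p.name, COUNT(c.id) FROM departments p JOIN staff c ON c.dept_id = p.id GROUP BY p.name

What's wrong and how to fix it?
Bug: INNER JOIN drops departments rows that have no matching staff rows

Fix: Use LEFT JOIN so parents without children still appear (COUNT(c.id) gives 0)

Corrected query:
SELECT p.name, COUNT(c.id) FROM departments p LEFT JOIN staff c ON c.dept_id = p.id GROUP BY p.name

Result:
name    | COUNT(c.id)
--------+------------
Finance | 0          
HR      | 5          
Legal   | 1          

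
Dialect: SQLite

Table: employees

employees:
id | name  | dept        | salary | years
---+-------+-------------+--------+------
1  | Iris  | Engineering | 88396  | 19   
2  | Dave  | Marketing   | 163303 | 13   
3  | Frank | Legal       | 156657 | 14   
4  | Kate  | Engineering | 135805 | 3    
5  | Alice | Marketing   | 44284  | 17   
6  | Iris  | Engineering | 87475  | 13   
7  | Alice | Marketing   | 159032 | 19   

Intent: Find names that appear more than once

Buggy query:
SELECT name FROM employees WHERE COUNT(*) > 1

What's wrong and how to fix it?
Bug: WHERE can't reference COUNT(*); aggregates are computed after WHERE

Fix: Group first, then use HAVING for the count condition

Corrected query:
SELECT name FROM employees GROUP BY name HAVING COUNT(*) > 1

Result:
name 
-----
Alice
Iris 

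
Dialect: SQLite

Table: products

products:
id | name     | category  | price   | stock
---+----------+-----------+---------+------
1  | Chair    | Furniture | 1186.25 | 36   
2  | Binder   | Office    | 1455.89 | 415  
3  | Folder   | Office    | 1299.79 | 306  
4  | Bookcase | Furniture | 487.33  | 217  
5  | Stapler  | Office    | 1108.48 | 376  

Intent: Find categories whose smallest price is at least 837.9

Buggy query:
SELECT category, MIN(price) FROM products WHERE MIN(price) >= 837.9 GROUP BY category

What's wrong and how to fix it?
Bug: Aggregates like MIN are computed per group after WHERE runs

Fix: Use HAVING for the per-group MIN condition

Corrected query:
SELECT category, MIN(price) FROM products GROUP BY category HAVING MIN(price) >= 837.9

Result:
category | MIN(price)
---------+-----------
Office   | 1108.48   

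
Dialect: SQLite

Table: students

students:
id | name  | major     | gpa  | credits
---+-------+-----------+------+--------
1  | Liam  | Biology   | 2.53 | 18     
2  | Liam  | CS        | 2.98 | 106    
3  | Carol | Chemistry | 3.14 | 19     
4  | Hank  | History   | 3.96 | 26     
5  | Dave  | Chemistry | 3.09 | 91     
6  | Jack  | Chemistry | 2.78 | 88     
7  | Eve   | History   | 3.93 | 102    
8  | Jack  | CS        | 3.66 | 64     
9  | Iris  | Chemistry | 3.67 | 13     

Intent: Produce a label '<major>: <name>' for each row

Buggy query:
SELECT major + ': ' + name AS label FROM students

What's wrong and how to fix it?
Bug: '+' is numeric addition; on text columns SQLite converts them to 0 instead of concatenating

Fix: Replace + with || to concatenate text

Corrected query:
SELECT major || ': ' || name AS label FROM students

Result:
label           
----------------
Biology: Liam   
CS: Liam        
Chemistry: Carol
History: Hank   
Chemistry: Dave 
Chemistry: Jack 
History: Eve    
CS: Jack        
Chemistry: Iris 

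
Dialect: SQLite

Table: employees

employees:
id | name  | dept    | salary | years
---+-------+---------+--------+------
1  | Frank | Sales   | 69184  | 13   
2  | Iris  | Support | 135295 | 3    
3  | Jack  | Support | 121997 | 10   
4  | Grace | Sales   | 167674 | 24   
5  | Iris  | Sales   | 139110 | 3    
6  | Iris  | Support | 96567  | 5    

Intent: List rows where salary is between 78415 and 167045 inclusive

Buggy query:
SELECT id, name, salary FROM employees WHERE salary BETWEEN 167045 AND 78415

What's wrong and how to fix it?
Bug: The bounds are reversed; BETWEEN a AND b requires a <= b to match anything

Fix: Write BETWEEN 78415 AND 167045

Corrected query:
SELECT id, name, salary FROM employees WHERE salary BETWEEN 78415 AND 167045

Result:
id | name | salary
---+------+-------
2  | Iris | 135295
3  | Jack | 121997
5  | Iris | 139110
6  | Iris | 96567 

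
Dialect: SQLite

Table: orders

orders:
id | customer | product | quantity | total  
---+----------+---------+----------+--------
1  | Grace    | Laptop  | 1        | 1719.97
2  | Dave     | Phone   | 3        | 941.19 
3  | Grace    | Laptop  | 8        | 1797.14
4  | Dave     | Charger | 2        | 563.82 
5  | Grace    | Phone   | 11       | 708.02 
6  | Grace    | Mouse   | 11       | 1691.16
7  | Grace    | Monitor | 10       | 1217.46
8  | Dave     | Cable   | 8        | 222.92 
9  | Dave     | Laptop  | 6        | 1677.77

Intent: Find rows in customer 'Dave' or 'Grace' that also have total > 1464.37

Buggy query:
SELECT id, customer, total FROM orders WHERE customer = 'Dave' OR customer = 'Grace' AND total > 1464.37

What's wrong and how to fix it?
Bug: AND binds tighter than OR, so this parses as customer = 'Dave' OR (customer = 'Grace' AND total > 1464.37)

Fix: Add parentheses around the OR so the AND applies to both alternatives

Corrected query:
SELECT id, customer, total FROM orders WHERE (customer = 'Dave' OR customer = 'Grace') AND total > 1464.37

Result:
id | customer | total  
---+----------+--------
1  | Grace    | 1719.97
3  | Grace    | 1797.14
6  | Grace    | 1691.16
9  | Dave     | 1677.77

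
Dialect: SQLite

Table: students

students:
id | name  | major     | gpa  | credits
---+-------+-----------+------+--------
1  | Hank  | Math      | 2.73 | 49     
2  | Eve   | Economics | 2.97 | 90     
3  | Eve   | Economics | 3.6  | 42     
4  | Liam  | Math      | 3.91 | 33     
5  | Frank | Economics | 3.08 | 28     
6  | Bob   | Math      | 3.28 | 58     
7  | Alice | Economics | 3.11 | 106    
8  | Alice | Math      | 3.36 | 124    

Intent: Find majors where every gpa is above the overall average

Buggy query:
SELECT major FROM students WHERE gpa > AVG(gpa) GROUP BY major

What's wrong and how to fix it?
Bug: WHERE evaluates per row before aggregation, so AVG() is unavailable

Fix: Use a subquery for AVG and a HAVING MIN(...) filter so the condition holds for every row in the group

Corrected query:
SELECT major FROM students GROUP BY major HAVING MIN(gpa) > (SELECT AVG(gpa) FROM students)

Result:
(no rows)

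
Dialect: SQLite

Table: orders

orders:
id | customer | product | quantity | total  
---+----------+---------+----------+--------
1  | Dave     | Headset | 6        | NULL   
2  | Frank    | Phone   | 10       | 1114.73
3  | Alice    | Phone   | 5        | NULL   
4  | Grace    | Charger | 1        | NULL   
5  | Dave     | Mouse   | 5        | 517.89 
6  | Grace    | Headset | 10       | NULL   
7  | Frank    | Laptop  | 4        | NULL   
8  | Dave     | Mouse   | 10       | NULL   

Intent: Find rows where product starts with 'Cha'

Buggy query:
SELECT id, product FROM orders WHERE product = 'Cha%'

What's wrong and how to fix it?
Bug: Wildcards only work with LIKE; '=' treats '%' as a literal character

Fix: Use LIKE for wildcard pattern matching

Corrected query:
SELECT id, product FROM orders WHERE product LIKE 'Cha%'

Result:
id | product
---+--------
4  | Charger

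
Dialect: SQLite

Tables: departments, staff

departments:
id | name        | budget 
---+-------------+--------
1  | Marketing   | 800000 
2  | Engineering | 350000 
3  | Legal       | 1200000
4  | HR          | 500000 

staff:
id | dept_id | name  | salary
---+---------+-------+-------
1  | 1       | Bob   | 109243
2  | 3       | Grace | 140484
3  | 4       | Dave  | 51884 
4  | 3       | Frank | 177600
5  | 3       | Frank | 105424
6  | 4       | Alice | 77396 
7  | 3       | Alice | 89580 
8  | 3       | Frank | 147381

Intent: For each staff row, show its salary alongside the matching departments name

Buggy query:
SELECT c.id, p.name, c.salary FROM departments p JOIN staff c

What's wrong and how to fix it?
Bug: JOIN with no ON clause produces a cartesian product; every staff row pairs with every departments row

Fix: Add ON c.dept_id = p.id to the JOIN

Corrected query:
SELECT c.id, p.name, c.salary FROM departments p JOIN staff c ON c.dept_id = p.id

Result:
id | name      | salary
---+-----------+-------
1  | Marketing | 109243
2  | Legal     | 140484
3  | HR        | 51884 
4  | Legal     | 177600
5  | Legal     | 105424
6  | HR        | 77396 
7  | Legal     | 89580 
8  | Legal     | 147381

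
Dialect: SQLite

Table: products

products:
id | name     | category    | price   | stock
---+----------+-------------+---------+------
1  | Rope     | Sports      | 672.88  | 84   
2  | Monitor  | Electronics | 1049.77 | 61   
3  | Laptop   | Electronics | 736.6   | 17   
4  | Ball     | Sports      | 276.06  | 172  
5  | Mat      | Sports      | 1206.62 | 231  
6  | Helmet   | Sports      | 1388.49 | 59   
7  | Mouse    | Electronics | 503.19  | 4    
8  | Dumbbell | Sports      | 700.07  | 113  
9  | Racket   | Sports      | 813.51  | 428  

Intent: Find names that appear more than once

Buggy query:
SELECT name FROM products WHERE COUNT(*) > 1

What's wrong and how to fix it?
Bug: WHERE can't reference COUNT(*); aggregates are computed after WHERE

Fix: GROUP BY name, then filter groups with HAVING COUNT(*) > 1

Corrected query:
SELECT name FROM products GROUP BY name HAVING COUNT(*) > 1

Result:
(no rows)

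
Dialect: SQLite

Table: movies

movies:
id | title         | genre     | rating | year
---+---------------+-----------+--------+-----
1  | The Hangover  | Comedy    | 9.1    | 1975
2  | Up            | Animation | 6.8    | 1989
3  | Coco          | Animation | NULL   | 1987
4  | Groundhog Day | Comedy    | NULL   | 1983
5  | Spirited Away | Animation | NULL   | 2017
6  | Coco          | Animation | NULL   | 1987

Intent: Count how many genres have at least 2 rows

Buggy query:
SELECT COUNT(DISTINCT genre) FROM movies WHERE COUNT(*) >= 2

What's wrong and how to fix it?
Bug: WHERE filters individual rows, not groups, so a group-level COUNT is invalid there

Fix: Group first with HAVING COUNT(*) >= 2, then COUNT the resulting groups

Corrected query:
SELECT COUNT(*) FROM (SELECT genre FROM movies GROUP BY genre HAVING COUNT(*) >= 2)

Result:
COUNT(*)
--------
2       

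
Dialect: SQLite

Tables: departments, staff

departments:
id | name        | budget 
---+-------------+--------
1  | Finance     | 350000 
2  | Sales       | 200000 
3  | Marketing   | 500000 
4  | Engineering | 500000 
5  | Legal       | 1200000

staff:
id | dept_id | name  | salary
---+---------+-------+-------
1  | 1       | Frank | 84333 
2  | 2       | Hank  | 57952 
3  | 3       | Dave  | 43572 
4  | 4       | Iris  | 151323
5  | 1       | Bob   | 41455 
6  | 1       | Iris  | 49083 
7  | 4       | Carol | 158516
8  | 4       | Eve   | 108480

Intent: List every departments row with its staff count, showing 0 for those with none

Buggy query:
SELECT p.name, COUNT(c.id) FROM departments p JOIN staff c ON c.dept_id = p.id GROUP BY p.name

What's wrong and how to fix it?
Bug: An inner join excludes parents with zero children

Fix: Use LEFT JOIN so parents without children still appear (COUNT(c.id) gives 0)

Corrected query:
SELECT p.name, COUNT(c.id) FROM departments p LEFT JOIN staff c ON c.dept_id = p.id GROUP BY p.name

Result:
name        | COUNT(c.id)
------------+------------
Engineering | 3          
Finance     | 3          
Legal       | 0          
Marketing   | 1          
Sales       | 1          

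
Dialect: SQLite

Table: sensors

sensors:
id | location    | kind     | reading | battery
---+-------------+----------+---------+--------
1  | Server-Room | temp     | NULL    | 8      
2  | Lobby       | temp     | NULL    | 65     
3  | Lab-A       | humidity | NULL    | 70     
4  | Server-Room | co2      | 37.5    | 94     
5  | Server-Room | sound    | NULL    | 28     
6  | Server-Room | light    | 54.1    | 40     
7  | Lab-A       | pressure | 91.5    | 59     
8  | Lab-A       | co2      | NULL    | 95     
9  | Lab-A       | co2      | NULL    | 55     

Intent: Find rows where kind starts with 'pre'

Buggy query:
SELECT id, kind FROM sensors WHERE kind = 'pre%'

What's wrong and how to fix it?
Bug: '=' compares the literal string including the % character; pattern matching needs LIKE

Fix: Replace '=' with LIKE so 'pre%' is treated as a pattern

Corrected query:
SELECT id, kind FROM sensors WHERE kind LIKE 'pre%'

Result:
id | kind    
---+---------
7  | pressure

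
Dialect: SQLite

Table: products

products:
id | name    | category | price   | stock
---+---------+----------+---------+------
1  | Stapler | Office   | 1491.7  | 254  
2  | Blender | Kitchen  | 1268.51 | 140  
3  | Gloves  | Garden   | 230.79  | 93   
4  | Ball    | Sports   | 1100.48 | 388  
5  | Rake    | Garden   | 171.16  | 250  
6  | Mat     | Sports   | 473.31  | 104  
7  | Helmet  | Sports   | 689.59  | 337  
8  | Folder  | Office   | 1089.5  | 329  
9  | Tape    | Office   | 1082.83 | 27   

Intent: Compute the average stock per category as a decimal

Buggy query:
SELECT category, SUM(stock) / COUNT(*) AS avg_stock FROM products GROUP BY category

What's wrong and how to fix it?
Bug: SUM(stock) and COUNT(*) are both integers; the division truncates the fractional part

Fix: Multiply by 1.0 (or CAST to REAL) to force floating-point division

Corrected query:
SELECT category, SUM(stock) * 1.0 / COUNT(*) AS avg_stock FROM products GROUP BY category

Result:
category | avg_stock 
---------+-----------
Garden   | 171.5     
Kitchen  | 140       
Office   | 203.333333
Sports   | 276.333333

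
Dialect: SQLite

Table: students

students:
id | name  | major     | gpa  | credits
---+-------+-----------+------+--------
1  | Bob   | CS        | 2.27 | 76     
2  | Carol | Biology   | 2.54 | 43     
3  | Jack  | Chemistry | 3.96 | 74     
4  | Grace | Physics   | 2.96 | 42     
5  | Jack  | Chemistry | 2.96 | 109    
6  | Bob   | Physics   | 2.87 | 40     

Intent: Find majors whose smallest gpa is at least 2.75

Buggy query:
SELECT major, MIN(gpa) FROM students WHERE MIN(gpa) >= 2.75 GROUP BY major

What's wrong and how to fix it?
Bug: Aggregates like MIN are computed per group after WHERE runs

Fix: Use HAVING for the per-group MIN condition

Corrected query:
SELECT major, MIN(gpa) FROM students GROUP BY major HAVING MIN(gpa) >= 2.75

Result:
major     | MIN(gpa)
----------+---------
Chemistry | 2.96    
Physics   | 2.87    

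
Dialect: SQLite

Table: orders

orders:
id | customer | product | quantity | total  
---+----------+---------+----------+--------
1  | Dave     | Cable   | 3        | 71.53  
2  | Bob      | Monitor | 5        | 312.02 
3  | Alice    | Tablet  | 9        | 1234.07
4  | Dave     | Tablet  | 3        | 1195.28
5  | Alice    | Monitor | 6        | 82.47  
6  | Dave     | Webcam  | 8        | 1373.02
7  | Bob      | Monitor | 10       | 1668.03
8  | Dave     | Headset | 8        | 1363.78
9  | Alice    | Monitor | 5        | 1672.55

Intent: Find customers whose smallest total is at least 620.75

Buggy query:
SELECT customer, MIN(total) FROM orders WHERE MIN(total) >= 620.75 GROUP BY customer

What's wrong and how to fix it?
Bug: MIN() in WHERE is a misuse of aggregate

Fix: Use HAVING for the per-group MIN condition

Corrected query:
SELECT customer, MIN(total) FROM orders GROUP BY customer HAVING MIN(total) >= 620.75

Result:
(no rows)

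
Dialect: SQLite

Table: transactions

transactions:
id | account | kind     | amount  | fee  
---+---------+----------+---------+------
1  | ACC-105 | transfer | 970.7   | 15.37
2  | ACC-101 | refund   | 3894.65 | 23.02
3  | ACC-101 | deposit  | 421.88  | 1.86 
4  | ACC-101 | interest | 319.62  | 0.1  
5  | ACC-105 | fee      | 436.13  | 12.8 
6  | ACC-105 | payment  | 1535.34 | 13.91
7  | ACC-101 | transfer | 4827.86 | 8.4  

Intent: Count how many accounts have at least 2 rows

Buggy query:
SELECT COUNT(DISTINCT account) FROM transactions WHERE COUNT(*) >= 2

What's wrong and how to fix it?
Bug: WHERE filters individual rows, not groups, so a group-level COUNT is invalid there

Fix: Group first with HAVING COUNT(*) >= 2, then COUNT the resulting groups

Corrected query:
SELECT COUNT(*) FROM (SELECT account FROM transactions GROUP BY account HAVING COUNT(*) >= 2)

Result:
COUNT(*)
--------
2       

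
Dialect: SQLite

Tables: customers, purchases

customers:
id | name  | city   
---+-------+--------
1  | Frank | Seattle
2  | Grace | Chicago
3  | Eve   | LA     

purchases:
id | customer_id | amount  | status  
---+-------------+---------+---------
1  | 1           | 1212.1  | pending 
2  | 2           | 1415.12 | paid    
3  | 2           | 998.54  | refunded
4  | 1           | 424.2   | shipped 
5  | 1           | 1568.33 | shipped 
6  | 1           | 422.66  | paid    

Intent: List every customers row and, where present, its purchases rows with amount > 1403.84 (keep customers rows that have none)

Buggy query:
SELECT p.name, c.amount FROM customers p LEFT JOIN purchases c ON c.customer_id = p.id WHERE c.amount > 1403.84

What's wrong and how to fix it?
Bug: Filtering c.amount in WHERE discards the NULL rows produced by LEFT JOIN, turning it into an inner join

Fix: Move the right-table condition into the ON clause so unmatched parents are kept

Corrected query:
SELECT p.name, c.amount FROM customers p LEFT JOIN purchases c ON c.customer_id = p.id AND c.amount > 1403.84

Result:
name  | amount 
------+--------
Frank | 1568.33
Grace | 1415.12
Eve   | NULL   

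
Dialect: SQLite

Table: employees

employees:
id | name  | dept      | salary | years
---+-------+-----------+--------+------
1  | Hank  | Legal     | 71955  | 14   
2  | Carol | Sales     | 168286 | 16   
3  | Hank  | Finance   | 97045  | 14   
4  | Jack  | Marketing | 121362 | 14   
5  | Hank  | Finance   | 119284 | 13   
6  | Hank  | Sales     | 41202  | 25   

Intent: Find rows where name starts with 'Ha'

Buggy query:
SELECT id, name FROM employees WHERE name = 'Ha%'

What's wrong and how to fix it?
Bug: '=' compares the literal string including the % character; pattern matching needs LIKE

Fix: Use LIKE for wildcard pattern matching

Corrected query:
SELECT id, name FROM employees WHERE name LIKE 'Ha%'

Result:
id | name
---+-----
1  | Hank
3  | Hank
5  | Hank
6  | Hank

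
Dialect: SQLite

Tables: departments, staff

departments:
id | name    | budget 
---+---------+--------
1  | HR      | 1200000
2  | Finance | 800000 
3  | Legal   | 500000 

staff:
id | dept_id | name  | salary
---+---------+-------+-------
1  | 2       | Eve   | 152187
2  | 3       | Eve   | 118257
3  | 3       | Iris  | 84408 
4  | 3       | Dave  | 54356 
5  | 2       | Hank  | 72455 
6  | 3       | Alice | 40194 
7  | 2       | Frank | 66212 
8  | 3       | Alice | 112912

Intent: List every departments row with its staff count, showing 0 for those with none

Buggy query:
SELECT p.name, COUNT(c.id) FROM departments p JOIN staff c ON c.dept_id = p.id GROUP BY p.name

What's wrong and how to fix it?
Bug: An inner join excludes parents with zero children

Fix: Use LEFT JOIN so parents without children still appear (COUNT(c.id) gives 0)

Corrected query:
SELECT p.name, COUNT(c.id) FROM departments p LEFT JOIN staff c ON c.dept_id = p.id GROUP BY p.name

Result:
name    | COUNT(c.id)
--------+------------
Finance | 3          
HR      | 0          
Legal   | 5          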